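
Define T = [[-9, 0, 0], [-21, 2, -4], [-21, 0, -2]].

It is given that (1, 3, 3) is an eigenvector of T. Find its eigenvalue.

Compute Tv: T·(1, 3, 3) = (-9, -27, -27).
Since Tv = λv, compare component 1: -9 = λ·1, so λ = -9.

-9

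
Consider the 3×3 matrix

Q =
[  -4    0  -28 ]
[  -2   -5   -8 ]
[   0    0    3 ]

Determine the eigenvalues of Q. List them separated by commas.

Set up det(rI - Q) = 0.
Expanding the 3×3 determinant: p(r) = r^3 + 6r^2 - 7r - 60.
Since p(3) = 0, r = 3 is a root.
Dividing by (r - 3) leaves r^2 + 9r + 20.
The quadratic factors as (r + 5)·(r + 4).
Eigenvalues: -5, -4, 3.

-5, -4, 3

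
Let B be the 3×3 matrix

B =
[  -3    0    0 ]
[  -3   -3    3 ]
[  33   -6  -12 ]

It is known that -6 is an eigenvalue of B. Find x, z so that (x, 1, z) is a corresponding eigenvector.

We need (B + 6I)v = 0.
B + 6I = [[3, 0, 0], [-3, 3, 3], [33, -6, -6]].
Row 1: (3)·x + (0)·1 + (0)·z = 0
Row 2: (-3)·x + (3)·1 + (3)·z = 0
Row 3: (33)·x + (-6)·1 + (-6)·z = 0
Solving gives x = 0, z = -1.
Check: B·(0, 1, -1) = (0, -6, 6) = -6·(0, 1, -1).

0, -1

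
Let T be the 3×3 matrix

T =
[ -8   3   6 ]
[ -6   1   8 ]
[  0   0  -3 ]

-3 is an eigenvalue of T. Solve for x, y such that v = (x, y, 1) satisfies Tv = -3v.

0, -2

We need (T + 3I)v = 0.
T + 3I = [[-5, 3, 6], [-6, 4, 8], [0, 0, 0]].
Row 1: (-5)·x + (3)·y + (6)·1 = 0
Row 2: (-6)·x + (4)·y + (8)·1 = 0
Row 3: (0)·x + (0)·y + (0)·1 = 0
Solving gives x = 0, y = -2.
Check: T·(0, -2, 1) = (0, 6, -3) = -3·(0, -2, 1).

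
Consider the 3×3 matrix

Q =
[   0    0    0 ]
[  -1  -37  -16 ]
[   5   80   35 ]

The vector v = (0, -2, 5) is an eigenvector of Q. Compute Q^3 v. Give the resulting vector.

(0, -54, 135)

First find the eigenvalue: Qv = (0, -6, 15) = 3·(0, -2, 5), so λ = 3.
Then Q^3 v = λ^3·v = 3^3·(0, -2, 5) = 27·(0, -2, 5) = (0, -54, 135).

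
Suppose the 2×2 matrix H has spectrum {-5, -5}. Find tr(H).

-10

trace(H) is the sum of the eigenvalues: (-5) + (-5) = -10.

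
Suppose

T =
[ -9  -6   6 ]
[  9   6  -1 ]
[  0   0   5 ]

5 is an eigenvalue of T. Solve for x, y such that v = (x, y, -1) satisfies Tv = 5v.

We need (T - 5I)v = 0.
T - 5I = [[-14, -6, 6], [9, 1, -1], [0, 0, 0]].
Row 1: (-14)·x + (-6)·y + (6)·-1 = 0
Row 2: (9)·x + (1)·y + (-1)·-1 = 0
Row 3: (0)·x + (0)·y + (0)·-1 = 0
Solving gives x = 0, y = -1.
Check: T·(0, -1, -1) = (0, -5, -5) = 5·(0, -1, -1).

0, -1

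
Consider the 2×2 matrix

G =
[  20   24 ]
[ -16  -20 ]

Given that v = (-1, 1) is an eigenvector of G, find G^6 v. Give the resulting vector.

(-4096, 4096)

First find the eigenvalue: Gv = (4, -4) = -4·(-1, 1), so λ = -4.
Then G^6 v = λ^6·v = (-4)^6·(-1, 1) = 4096·(-1, 1) = (-4096, 4096).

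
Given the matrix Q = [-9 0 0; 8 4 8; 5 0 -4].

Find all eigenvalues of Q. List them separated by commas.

-9, -4, 4

Compute the characteristic polynomial p(lambda) = det(lambda·I - Q).
Cofactor expansion gives p(lambda) = lambda^3 + 9·lambda^2 - 16·lambda - 144.
Rational-root test: lambda = -4 gives p(-4) = 0.
Factor out (lambda + 4): p(lambda) = (lambda + 4)·(lambda^2 + 5·lambda - 36).
The quadratic factors as (lambda + 9)·(lambda - 4).
Eigenvalues: -9, -4, 4.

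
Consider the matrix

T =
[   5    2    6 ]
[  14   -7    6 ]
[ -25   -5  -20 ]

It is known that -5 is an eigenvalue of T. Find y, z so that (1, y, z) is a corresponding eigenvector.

1, -2

We need (T + 5I)v = 0.
T + 5I = [[10, 2, 6], [14, -2, 6], [-25, -5, -15]].
Row 1: (10)·1 + (2)·y + (6)·z = 0
Row 2: (14)·1 + (-2)·y + (6)·z = 0
Row 3: (-25)·1 + (-5)·y + (-15)·z = 0
Solving gives y = 1, z = -2.
Check: T·(1, 1, -2) = (-5, -5, 10) = -5·(1, 1, -2).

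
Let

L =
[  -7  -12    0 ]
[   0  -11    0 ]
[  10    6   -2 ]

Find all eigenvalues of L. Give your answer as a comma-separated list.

The characteristic polynomial is p(λ) = det(λI - L).
Cofactor expansion gives p(λ) = λ^3 + 20λ^2 + 113λ + 154.
Try λ = -2: p(-2) = 0, so -2 is a root.
Factor out (λ + 2): p(λ) = (λ + 2)·(λ^2 + 18λ + 77).
The quadratic factors as (λ + 11)·(λ + 7).
Eigenvalues: -11, -7, -2.

-11, -7, -2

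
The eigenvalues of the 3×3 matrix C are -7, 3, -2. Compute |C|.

42

det(C) is the product of the eigenvalues: (-7) · (3) · (-2) = 42.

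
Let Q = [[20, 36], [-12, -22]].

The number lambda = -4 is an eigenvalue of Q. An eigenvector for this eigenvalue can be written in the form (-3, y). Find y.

We need (Q + 4I)v = 0.
Q + 4I = [[24, 36], [-12, -18]].
Row 1: (24)·-3 + (36)·y = 0
Row 2: (-12)·-3 + (-18)·y = 0
Solving gives y = 2.
Check: Q·(-3, 2) = (12, -8) = -4·(-3, 2).

2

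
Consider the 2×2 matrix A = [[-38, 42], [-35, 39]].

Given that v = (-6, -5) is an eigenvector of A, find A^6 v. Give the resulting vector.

(-4374, -3645)

First find the eigenvalue: Av = (18, 15) = -3·(-6, -5), so λ = -3.
Then A^6 v = λ^6·v = (-3)^6·(-6, -5) = 729·(-6, -5) = (-4374, -3645).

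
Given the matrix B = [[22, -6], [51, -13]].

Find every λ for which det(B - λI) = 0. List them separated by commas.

4, 5

det(B - tI) = (22 - t)(-13 - t) - (-6)·(51) = t^2 - 9t + 20.
This factors as (t - 4)·(t - 5) = 0.
Eigenvalues: 4, 5.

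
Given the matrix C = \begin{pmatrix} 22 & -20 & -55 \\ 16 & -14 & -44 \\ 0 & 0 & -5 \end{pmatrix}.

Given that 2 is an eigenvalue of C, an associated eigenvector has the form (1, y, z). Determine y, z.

1, 0

We need (C - 2I)v = 0.
C - 2I = [[20, -20, -55], [16, -16, -44], [0, 0, -7]].
Row 1: (20)·1 + (-20)·y + (-55)·z = 0
Row 2: (16)·1 + (-16)·y + (-44)·z = 0
Row 3: (0)·1 + (0)·y + (-7)·z = 0
Solving gives y = 1, z = 0.
Check: C·(1, 1, 0) = (2, 2, 0) = 2·(1, 1, 0).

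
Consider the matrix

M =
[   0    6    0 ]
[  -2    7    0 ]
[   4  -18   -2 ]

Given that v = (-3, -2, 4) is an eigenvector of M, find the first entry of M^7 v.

-49152

First find the eigenvalue: Mv = (-12, -8, 16) = 4·(-3, -2, 4), so λ = 4.
Then M^7 v = λ^7·v = 4^7·(-3, -2, 4) = 16384·(-3, -2, 4) = (-49152, -32768, 65536).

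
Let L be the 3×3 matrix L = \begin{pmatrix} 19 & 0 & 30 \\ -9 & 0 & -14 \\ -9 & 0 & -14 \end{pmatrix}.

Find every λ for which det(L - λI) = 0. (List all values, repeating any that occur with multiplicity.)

The characteristic polynomial is p(lambda) = det(lambda·I - L).
Expanding the 3×3 determinant: p(lambda) = lambda^3 - 5·lambda^2 + 4·lambda.
Try lambda = 0: p(0) = 0, so 0 is a root.
Factor out lambda: p(lambda) = lambda·(lambda^2 - 5·lambda + 4).
The quadratic factors as (lambda - 1)·(lambda - 4).
Eigenvalues: 0, 1, 4.

0, 1, 4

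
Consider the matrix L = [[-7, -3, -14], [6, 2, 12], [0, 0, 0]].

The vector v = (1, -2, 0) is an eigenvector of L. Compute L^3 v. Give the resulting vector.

(-1, 2, 0)

First find the eigenvalue: Lv = (-1, 2, 0) = -1·(1, -2, 0), so λ = -1.
Then L^3 v = λ^3·v = (-1)^3·(1, -2, 0) = -1·(1, -2, 0) = (-1, 2, 0).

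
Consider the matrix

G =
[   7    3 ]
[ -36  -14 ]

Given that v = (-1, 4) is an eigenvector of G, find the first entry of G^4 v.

-625

First find the eigenvalue: Gv = (5, -20) = -5·(-1, 4), so λ = -5.
Then G^4 v = λ^4·v = (-5)^4·(-1, 4) = 625·(-1, 4) = (-625, 2500).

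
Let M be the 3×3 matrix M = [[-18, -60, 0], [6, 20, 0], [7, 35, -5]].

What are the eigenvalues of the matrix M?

The characteristic polynomial is p(λ) = det(λI - M).
Expanding along the first row, p(λ) = λ^3 + 3λ^2 - 10λ.
Try λ = -5: p(-5) = 0, so -5 is a root.
Factor out (λ + 5): p(λ) = (λ + 5)·(λ^2 - 2λ).
The quadratic factors as λ·(λ - 2).
Eigenvalues: -5, 0, 2.

-5, 0, 2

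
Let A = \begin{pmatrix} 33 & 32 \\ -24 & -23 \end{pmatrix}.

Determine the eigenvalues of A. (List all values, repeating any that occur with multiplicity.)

1, 9

det(A - tI) = (33 - t)(-23 - t) - (32)·(-24) = t^2 - 10t + 9.
This factors as (t - 1)·(t - 9) = 0.
Eigenvalues: 1, 9.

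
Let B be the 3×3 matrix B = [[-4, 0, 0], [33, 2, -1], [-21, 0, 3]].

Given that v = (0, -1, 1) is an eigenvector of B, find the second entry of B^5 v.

-243

First find the eigenvalue: Bv = (0, -3, 3) = 3·(0, -1, 1), so λ = 3.
Then B^5 v = λ^5·v = 3^5·(0, -1, 1) = 243·(0, -1, 1) = (0, -243, 243).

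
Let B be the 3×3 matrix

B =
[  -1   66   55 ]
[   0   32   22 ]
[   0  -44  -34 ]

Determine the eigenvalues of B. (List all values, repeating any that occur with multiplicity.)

-12, -1, 10

Compute the characteristic polynomial p(t) = det(tI - B).
Expanding along the first row, p(t) = t^3 + 3t^2 - 118t - 120.
Since p(-12) = 0, t = -12 is a root.
Factor out (t + 12): p(t) = (t + 12)·(t^2 - 9t - 10).
The quadratic factors as (t + 1)·(t - 10).
Eigenvalues: -12, -1, 10.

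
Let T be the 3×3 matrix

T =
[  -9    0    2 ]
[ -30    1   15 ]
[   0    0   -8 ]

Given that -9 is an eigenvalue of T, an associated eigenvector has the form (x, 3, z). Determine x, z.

We need (T + 9I)v = 0.
T + 9I = [[0, 0, 2], [-30, 10, 15], [0, 0, 1]].
Row 1: (0)·x + (0)·3 + (2)·z = 0
Row 2: (-30)·x + (10)·3 + (15)·z = 0
Row 3: (0)·x + (0)·3 + (1)·z = 0
Solving gives x = 1, z = 0.
Check: T·(1, 3, 0) = (-9, -27, 0) = -9·(1, 3, 0).

1, 0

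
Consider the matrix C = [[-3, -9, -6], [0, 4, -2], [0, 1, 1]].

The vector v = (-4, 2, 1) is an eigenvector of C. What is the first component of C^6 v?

First find the eigenvalue: Cv = (-12, 6, 3) = 3·(-4, 2, 1), so λ = 3.
Then C^6 v = λ^6·v = 3^6·(-4, 2, 1) = 729·(-4, 2, 1) = (-2916, 1458, 729).

-2916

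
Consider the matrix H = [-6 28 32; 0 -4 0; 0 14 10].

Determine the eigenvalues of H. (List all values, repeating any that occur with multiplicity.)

Compute the characteristic polynomial p(λ) = det(λI - H).
Expanding the 3×3 determinant: p(λ) = λ^3 - 76λ - 240.
Since p(-6) = 0, λ = -6 is a root.
Dividing by (λ + 6) leaves λ^2 - 6λ - 40.
The quadratic factors as (λ + 4)·(λ - 10).
Eigenvalues: -6, -4, 10.

-6, -4, 10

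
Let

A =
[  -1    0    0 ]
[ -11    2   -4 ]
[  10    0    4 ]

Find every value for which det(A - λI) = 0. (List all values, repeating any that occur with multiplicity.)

-1, 2, 4

Set up det(sI - A) = 0.
Expanding the 3×3 determinant: p(s) = s^3 - 5s^2 + 2s + 8.
Since p(2) = 0, s = 2 is a root.
Factor out (s - 2): p(s) = (s - 2)·(s^2 - 3s - 4).
The quadratic factors as (s + 1)·(s - 4).
Eigenvalues: -1, 2, 4.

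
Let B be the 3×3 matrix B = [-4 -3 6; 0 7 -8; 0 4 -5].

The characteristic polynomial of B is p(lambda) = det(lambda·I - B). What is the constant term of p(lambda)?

p(lambda) = lambda^3 + 2·lambda^2 - 11·lambda - 12.
The constant term is -12.

-12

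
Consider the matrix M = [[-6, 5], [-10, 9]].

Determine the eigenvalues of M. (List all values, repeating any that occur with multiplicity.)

det(M - tI) = (-6 - t)(9 - t) - (5)·(-10) = t^2 - 3t - 4.
This factors as (t + 1)·(t - 4) = 0.
Eigenvalues: -1, 4.

-1, 4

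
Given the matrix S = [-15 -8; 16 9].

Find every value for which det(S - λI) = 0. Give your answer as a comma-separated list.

det(S - λI) = (-15 - λ)(9 - λ) - (-8)·(16) = λ^2 + 6λ - 7.
This factors as (λ + 7)·(λ - 1) = 0.
Eigenvalues: -7, 1.

-7, 1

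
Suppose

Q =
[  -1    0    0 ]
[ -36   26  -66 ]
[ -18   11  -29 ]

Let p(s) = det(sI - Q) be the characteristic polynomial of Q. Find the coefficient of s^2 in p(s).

4

The coefficient of s^2 of det(sI - Q) is −trace(Q).
trace(Q) = (-1) + (26) + (-29) = -4, so the coefficient is 4.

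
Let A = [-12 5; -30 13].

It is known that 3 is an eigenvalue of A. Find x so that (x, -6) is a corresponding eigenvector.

We need (A - 3I)v = 0.
A - 3I = [[-15, 5], [-30, 10]].
Row 1: (-15)·x + (5)·-6 = 0
Row 2: (-30)·x + (10)·-6 = 0
Solving gives x = -2.
Check: A·(-2, -6) = (-6, -18) = 3·(-2, -6).

-2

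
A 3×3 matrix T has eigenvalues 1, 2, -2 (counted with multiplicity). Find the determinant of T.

det(T) is the product of the eigenvalues: (1) · (2) · (-2) = -4.

-4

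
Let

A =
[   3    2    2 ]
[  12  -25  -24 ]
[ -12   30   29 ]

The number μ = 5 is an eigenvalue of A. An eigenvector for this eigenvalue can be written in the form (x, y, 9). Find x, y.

We need (A - 5I)v = 0.
A - 5I = [[-2, 2, 2], [12, -30, -24], [-12, 30, 24]].
Row 1: (-2)·x + (2)·y + (2)·9 = 0
Row 2: (12)·x + (-30)·y + (-24)·9 = 0
Row 3: (-12)·x + (30)·y + (24)·9 = 0
Solving gives x = 3, y = -6.
Check: A·(3, -6, 9) = (15, -30, 45) = 5·(3, -6, 9).

3, -6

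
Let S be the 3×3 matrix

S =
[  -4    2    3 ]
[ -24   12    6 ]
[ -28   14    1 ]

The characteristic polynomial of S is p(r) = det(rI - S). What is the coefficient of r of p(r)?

p(r) = r^3 - 9r^2 + 8r.
The coefficient of r is 8.

8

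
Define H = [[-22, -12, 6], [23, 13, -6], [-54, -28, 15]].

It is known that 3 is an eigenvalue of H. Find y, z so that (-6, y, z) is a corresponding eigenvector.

6, -13

We need (H - 3I)v = 0.
H - 3I = [[-25, -12, 6], [23, 10, -6], [-54, -28, 12]].
Row 1: (-25)·-6 + (-12)·y + (6)·z = 0
Row 2: (23)·-6 + (10)·y + (-6)·z = 0
Row 3: (-54)·-6 + (-28)·y + (12)·z = 0
Solving gives y = 6, z = -13.
Check: H·(-6, 6, -13) = (-18, 18, -39) = 3·(-6, 6, -13).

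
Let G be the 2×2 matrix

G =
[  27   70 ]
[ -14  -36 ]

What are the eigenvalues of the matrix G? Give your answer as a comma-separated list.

det(G - sI) = (27 - s)(-36 - s) - (70)·(-14) = s^2 + 9s + 8.
This factors as (s + 8)·(s + 1) = 0.
Eigenvalues: -8, -1.

-8, -1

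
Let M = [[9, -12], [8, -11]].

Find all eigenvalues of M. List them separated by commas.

det(M - rI) = (9 - r)(-11 - r) - (-12)·(8) = r^2 + 2r - 3.
This factors as (r + 3)·(r - 1) = 0.
Eigenvalues: -3, 1.

-3, 1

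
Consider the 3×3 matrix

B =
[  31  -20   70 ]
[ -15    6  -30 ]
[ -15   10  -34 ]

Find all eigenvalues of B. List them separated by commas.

-4, 1, 6

Set up det(lambda·I - B) = 0.
Cofactor expansion gives p(lambda) = lambda^3 - 3·lambda^2 - 22·lambda + 24.
Try lambda = 1: p(1) = 0, so 1 is a root.
Factor out (lambda - 1): p(lambda) = (lambda - 1)·(lambda^2 - 2·lambda - 24).
The quadratic factors as (lambda + 4)·(lambda - 6).
Eigenvalues: -4, 1, 6.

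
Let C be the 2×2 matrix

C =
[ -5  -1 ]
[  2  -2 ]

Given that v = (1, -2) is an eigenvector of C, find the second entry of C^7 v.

First find the eigenvalue: Cv = (-3, 6) = -3·(1, -2), so λ = -3.
Then C^7 v = λ^7·v = (-3)^7·(1, -2) = -2187·(1, -2) = (-2187, 4374).

4374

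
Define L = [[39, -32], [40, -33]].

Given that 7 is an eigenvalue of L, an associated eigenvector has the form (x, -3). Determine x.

We need (L - 7I)v = 0.
L - 7I = [[32, -32], [40, -40]].
Row 1: (32)·x + (-32)·-3 = 0
Row 2: (40)·x + (-40)·-3 = 0
Solving gives x = -3.
Check: L·(-3, -3) = (-21, -21) = 7·(-3, -3).

-3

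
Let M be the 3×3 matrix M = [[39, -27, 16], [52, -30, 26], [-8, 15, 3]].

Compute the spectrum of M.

The characteristic polynomial is p(r) = det(rI - M).
Expanding along the first row, p(r) = r^3 - 12r^2 - r + 252.
Rational-root test: r = -4 gives p(-4) = 0.
Dividing by (r + 4) leaves r^2 - 16r + 63.
The quadratic factors as (r - 7)·(r - 9).
Eigenvalues: -4, 7, 9.

-4, 7, 9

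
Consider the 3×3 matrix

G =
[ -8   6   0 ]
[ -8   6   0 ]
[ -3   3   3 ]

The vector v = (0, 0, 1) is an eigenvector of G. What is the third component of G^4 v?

First find the eigenvalue: Gv = (0, 0, 3) = 3·(0, 0, 1), so λ = 3.
Then G^4 v = λ^4·v = 3^4·(0, 0, 1) = 81·(0, 0, 1) = (0, 0, 81).

81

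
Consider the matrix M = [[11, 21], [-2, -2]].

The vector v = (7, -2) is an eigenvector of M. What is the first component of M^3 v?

875

First find the eigenvalue: Mv = (35, -10) = 5·(7, -2), so λ = 5.
Then M^3 v = λ^3·v = 5^3·(7, -2) = 125·(7, -2) = (875, -250).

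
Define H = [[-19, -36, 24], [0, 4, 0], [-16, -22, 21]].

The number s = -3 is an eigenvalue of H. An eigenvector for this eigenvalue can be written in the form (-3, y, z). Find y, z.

0, -2

We need (H + 3I)v = 0.
H + 3I = [[-16, -36, 24], [0, 7, 0], [-16, -22, 24]].
Row 1: (-16)·-3 + (-36)·y + (24)·z = 0
Row 2: (0)·-3 + (7)·y + (0)·z = 0
Row 3: (-16)·-3 + (-22)·y + (24)·z = 0
Solving gives y = 0, z = -2.
Check: H·(-3, 0, -2) = (9, 0, 6) = -3·(-3, 0, -2).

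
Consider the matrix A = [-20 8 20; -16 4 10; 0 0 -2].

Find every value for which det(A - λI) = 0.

The characteristic polynomial is p(s) = det(sI - A).
Cofactor expansion gives p(s) = s^3 + 18s^2 + 80s + 96.
Rational-root test: s = -2 gives p(-2) = 0.
Dividing by (s + 2) leaves s^2 + 16s + 48.
The quadratic factors as (s + 12)·(s + 4).
Eigenvalues: -12, -4, -2.

-12, -4, -2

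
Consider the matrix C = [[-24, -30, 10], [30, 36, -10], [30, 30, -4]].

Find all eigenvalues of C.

-4, 6, 6

Set up det(lambda·I - C) = 0.
Expanding the 3×3 determinant: p(lambda) = lambda^3 - 8·lambda^2 - 12·lambda + 144.
Try lambda = 6: p(6) = 0, so 6 is a root.
Dividing by (lambda - 6) leaves lambda^2 - 2·lambda - 24.
The quadratic factors as (lambda + 4)·(lambda - 6).
Eigenvalues: -4, 6, 6.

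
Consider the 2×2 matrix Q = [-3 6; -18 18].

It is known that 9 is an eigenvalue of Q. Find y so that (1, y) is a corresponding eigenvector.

We need (Q - 9I)v = 0.
Q - 9I = [[-12, 6], [-18, 9]].
Row 1: (-12)·1 + (6)·y = 0
Row 2: (-18)·1 + (9)·y = 0
Solving gives y = 2.
Check: Q·(1, 2) = (9, 18) = 9·(1, 2).

2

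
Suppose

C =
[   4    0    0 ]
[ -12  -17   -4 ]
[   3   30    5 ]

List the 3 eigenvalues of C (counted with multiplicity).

-7, -5, 4

Set up det(lambda·I - C) = 0.
Cofactor expansion gives p(lambda) = lambda^3 + 8·lambda^2 - 13·lambda - 140.
Rational-root test: lambda = -7 gives p(-7) = 0.
Dividing by (lambda + 7) leaves lambda^2 + lambda - 20.
The quadratic factors as (lambda + 5)·(lambda - 4).
Eigenvalues: -7, -5, 4.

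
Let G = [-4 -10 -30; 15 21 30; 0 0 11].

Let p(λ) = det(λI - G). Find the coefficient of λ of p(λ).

253

p(λ) = λ^3 - 28λ^2 + 253λ - 726.
The coefficient of λ is 253.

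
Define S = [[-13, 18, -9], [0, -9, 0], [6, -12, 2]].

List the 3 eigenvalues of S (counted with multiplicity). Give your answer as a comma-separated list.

-9, -7, -4

The characteristic polynomial is p(lambda) = det(lambda·I - S).
Expanding along the first row, p(lambda) = lambda^3 + 20·lambda^2 + 127·lambda + 252.
Rational-root test: lambda = -7 gives p(-7) = 0.
Factor out (lambda + 7): p(lambda) = (lambda + 7)·(lambda^2 + 13·lambda + 36).
The quadratic factors as (lambda + 9)·(lambda + 4).
Eigenvalues: -9, -7, -4.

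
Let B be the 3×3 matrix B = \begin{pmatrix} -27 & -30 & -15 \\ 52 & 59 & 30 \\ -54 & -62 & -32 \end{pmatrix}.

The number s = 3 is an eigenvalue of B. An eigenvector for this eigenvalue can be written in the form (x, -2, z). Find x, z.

1, 2

We need (B - 3I)v = 0.
B - 3I = [[-30, -30, -15], [52, 56, 30], [-54, -62, -35]].
Row 1: (-30)·x + (-30)·-2 + (-15)·z = 0
Row 2: (52)·x + (56)·-2 + (30)·z = 0
Row 3: (-54)·x + (-62)·-2 + (-35)·z = 0
Solving gives x = 1, z = 2.
Check: B·(1, -2, 2) = (3, -6, 6) = 3·(1, -2, 2).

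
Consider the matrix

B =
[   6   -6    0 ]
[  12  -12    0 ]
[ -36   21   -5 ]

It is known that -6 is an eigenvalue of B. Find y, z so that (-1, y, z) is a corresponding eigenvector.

-2, 6

We need (B + 6I)v = 0.
B + 6I = [[12, -6, 0], [12, -6, 0], [-36, 21, 1]].
Row 1: (12)·-1 + (-6)·y + (0)·z = 0
Row 2: (12)·-1 + (-6)·y + (0)·z = 0
Row 3: (-36)·-1 + (21)·y + (1)·z = 0
Solving gives y = -2, z = 6.
Check: B·(-1, -2, 6) = (6, 12, -36) = -6·(-1, -2, 6).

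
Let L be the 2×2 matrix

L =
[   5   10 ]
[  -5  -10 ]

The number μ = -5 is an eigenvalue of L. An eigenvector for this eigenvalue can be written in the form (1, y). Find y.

We need (L + 5I)v = 0.
L + 5I = [[10, 10], [-5, -5]].
Row 1: (10)·1 + (10)·y = 0
Row 2: (-5)·1 + (-5)·y = 0
Solving gives y = -1.
Check: L·(1, -1) = (-5, 5) = -5·(1, -1).

-1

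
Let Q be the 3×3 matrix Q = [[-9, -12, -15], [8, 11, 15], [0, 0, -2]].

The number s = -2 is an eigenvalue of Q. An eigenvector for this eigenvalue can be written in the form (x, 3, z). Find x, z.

-3, -1

We need (Q + 2I)v = 0.
Q + 2I = [[-7, -12, -15], [8, 13, 15], [0, 0, 0]].
Row 1: (-7)·x + (-12)·3 + (-15)·z = 0
Row 2: (8)·x + (13)·3 + (15)·z = 0
Row 3: (0)·x + (0)·3 + (0)·z = 0
Solving gives x = -3, z = -1.
Check: Q·(-3, 3, -1) = (6, -6, 2) = -2·(-3, 3, -1).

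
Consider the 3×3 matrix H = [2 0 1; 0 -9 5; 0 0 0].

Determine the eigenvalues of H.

-9, 0, 2

H is upper triangular, so its eigenvalues are the diagonal entries.
Diagonal: 2, -9, 0.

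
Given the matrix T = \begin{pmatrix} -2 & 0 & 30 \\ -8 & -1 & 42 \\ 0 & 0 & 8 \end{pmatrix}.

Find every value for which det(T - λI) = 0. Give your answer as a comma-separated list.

Compute the characteristic polynomial p(lambda) = det(lambda·I - T).
Expanding along the first row, p(lambda) = lambda^3 - 5·lambda^2 - 22·lambda - 16.
Since p(-2) = 0, lambda = -2 is a root.
Dividing by (lambda + 2) leaves lambda^2 - 7·lambda - 8.
The quadratic factors as (lambda + 1)·(lambda - 8).
Eigenvalues: -2, -1, 8.

-2, -1, 8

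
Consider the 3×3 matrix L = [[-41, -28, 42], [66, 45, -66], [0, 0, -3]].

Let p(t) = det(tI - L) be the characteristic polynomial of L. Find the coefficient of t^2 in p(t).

-1

The coefficient of t^2 of det(tI - L) is −trace(L).
trace(L) = (-41) + (45) + (-3) = 1, so the coefficient is -1.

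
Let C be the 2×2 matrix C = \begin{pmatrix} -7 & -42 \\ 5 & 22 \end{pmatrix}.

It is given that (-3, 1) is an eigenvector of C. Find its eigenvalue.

Compute Cv: C·(-3, 1) = (-21, 7).
Since Cv = λv, compare component 1: -21 = λ·-3, so λ = 7.

7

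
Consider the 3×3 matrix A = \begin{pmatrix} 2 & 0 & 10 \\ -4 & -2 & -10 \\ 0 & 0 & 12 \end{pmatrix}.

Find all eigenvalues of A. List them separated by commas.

Compute the characteristic polynomial p(μ) = det(μI - A).
Expanding the 3×3 determinant: p(μ) = μ^3 - 12μ^2 - 4μ + 48.
Since p(2) = 0, μ = 2 is a root.
Dividing by (μ - 2) leaves μ^2 - 10μ - 24.
The quadratic factors as (μ + 2)·(μ - 12).
Eigenvalues: -2, 2, 12.

-2, 2, 12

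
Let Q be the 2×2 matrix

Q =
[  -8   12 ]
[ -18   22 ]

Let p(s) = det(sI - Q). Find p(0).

40

p(0) = det(0·I − Q) = det(−Q) = (−1)^2·det(Q).
det(Q) = 40, so p(0) = 40.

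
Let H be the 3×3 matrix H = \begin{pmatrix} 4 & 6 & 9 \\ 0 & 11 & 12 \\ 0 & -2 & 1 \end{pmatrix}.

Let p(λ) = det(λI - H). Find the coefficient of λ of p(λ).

p(λ) = λ^3 - 16λ^2 + 83λ - 140.
The coefficient of λ is 83.

83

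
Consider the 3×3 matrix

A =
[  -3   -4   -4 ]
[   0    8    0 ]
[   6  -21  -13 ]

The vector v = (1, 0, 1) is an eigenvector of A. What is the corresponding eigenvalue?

Compute Av: A·(1, 0, 1) = (-7, 0, -7).
Since Av = λv, compare component 1: -7 = λ·1, so λ = -7.

-7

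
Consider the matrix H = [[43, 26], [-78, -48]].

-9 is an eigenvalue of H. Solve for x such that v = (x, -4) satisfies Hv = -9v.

We need (H + 9I)v = 0.
H + 9I = [[52, 26], [-78, -39]].
Row 1: (52)·x + (26)·-4 = 0
Row 2: (-78)·x + (-39)·-4 = 0
Solving gives x = 2.
Check: H·(2, -4) = (-18, 36) = -9·(2, -4).

2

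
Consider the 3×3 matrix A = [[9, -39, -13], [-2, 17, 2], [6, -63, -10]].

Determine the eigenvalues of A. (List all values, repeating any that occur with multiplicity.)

-4, 9, 11

The characteristic polynomial is p(r) = det(rI - A).
Expanding the 3×3 determinant: p(r) = r^3 - 16r^2 + 19r + 396.
Rational-root test: r = 9 gives p(9) = 0.
Factor out (r - 9): p(r) = (r - 9)·(r^2 - 7r - 44).
The quadratic factors as (r + 4)·(r - 11).
Eigenvalues: -4, 9, 11.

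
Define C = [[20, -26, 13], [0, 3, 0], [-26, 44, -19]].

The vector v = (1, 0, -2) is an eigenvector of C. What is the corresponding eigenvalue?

-6

Compute Cv: C·(1, 0, -2) = (-6, 0, 12).
Since Cv = λv, compare component 1: -6 = λ·1, so λ = -6.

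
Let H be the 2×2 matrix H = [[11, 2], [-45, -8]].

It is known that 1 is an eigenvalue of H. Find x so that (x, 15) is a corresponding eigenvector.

-3

We need (H - 1I)v = 0.
H - 1I = [[10, 2], [-45, -9]].
Row 1: (10)·x + (2)·15 = 0
Row 2: (-45)·x + (-9)·15 = 0
Solving gives x = -3.
Check: H·(-3, 15) = (-3, 15) = 1·(-3, 15).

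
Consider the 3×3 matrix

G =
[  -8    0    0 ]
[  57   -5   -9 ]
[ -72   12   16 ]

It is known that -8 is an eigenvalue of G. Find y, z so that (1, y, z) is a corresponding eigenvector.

We need (G + 8I)v = 0.
G + 8I = [[0, 0, 0], [57, 3, -9], [-72, 12, 24]].
Row 1: (0)·1 + (0)·y + (0)·z = 0
Row 2: (57)·1 + (3)·y + (-9)·z = 0
Row 3: (-72)·1 + (12)·y + (24)·z = 0
Solving gives y = -4, z = 5.
Check: G·(1, -4, 5) = (-8, 32, -40) = -8·(1, -4, 5).

-4, 5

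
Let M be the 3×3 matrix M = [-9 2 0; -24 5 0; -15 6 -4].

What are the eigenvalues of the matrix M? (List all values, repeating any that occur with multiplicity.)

-4, -3, -1

The characteristic polynomial is p(r) = det(rI - M).
Expanding along the first row, p(r) = r^3 + 8r^2 + 19r + 12.
Since p(-4) = 0, r = -4 is a root.
Dividing by (r + 4) leaves r^2 + 4r + 3.
The quadratic factors as (r + 3)·(r + 1).
Eigenvalues: -4, -3, -1.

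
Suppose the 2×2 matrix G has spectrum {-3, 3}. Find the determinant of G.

det(G) is the product of the eigenvalues: (-3) · (3) = -9.

-9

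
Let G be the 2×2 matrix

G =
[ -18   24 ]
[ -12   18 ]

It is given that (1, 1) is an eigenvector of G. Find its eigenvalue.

Compute Gv: G·(1, 1) = (6, 6).
Since Gv = λv, compare component 1: 6 = λ·1, so λ = 6.

6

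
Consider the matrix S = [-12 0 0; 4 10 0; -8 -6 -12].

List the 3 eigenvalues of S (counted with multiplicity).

-12, -12, 10

S is lower triangular, so its eigenvalues are the diagonal entries.
Diagonal: -12, 10, -12.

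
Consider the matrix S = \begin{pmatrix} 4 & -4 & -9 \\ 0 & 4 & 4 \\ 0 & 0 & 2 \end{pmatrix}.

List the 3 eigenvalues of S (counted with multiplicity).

S is upper triangular, so its eigenvalues are the diagonal entries.
Diagonal: 4, 4, 2.

2, 4, 4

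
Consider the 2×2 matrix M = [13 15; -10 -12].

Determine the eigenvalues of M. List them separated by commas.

det(M - λI) = (13 - λ)(-12 - λ) - (15)·(-10) = λ^2 - λ - 6.
This factors as (λ + 2)·(λ - 3) = 0.
Eigenvalues: -2, 3.

-2, 3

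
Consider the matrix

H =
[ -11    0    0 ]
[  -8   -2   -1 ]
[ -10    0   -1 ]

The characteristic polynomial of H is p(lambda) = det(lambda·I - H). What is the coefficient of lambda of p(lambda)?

35

p(lambda) = lambda^3 + 14·lambda^2 + 35·lambda + 22.
The coefficient of lambda is 35.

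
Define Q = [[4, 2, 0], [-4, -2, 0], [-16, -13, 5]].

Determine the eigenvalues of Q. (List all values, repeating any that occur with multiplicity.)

0, 2, 5

Compute the characteristic polynomial p(λ) = det(λI - Q).
Cofactor expansion gives p(λ) = λ^3 - 7λ^2 + 10λ.
Try λ = 2: p(2) = 0, so 2 is a root.
Factor out (λ - 2): p(λ) = (λ - 2)·(λ^2 - 5λ).
The quadratic factors as λ·(λ - 5).
Eigenvalues: 0, 2, 5.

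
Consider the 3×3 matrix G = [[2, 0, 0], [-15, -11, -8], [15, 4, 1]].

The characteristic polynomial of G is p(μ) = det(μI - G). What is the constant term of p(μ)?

-42

p(μ) = μ^3 + 8μ^2 + μ - 42.
The constant term is -42.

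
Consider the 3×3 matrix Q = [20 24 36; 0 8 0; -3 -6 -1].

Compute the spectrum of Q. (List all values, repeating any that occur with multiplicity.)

8, 8, 11

Compute the characteristic polynomial p(μ) = det(μI - Q).
Expanding the 3×3 determinant: p(μ) = μ^3 - 27μ^2 + 240μ - 704.
Rational-root test: μ = 8 gives p(8) = 0.
Dividing by (μ - 8) leaves μ^2 - 19μ + 88.
The quadratic factors as (μ - 8)·(μ - 11).
Eigenvalues: 8, 8, 11.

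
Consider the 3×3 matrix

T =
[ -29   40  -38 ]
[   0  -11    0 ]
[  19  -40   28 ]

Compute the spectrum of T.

-11, -10, 9

Compute the characteristic polynomial p(λ) = det(λI - T).
Expanding along the first row, p(λ) = λ^3 + 12λ^2 - 79λ - 990.
Since p(9) = 0, λ = 9 is a root.
Factor out (λ - 9): p(λ) = (λ - 9)·(λ^2 + 21λ + 110).
The quadratic factors as (λ + 11)·(λ + 10).
Eigenvalues: -11, -10, 9.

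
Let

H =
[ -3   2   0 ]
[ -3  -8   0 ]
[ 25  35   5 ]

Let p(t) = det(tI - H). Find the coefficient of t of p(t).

-25

p(t) = t^3 + 6t^2 - 25t - 150.
The coefficient of t is -25.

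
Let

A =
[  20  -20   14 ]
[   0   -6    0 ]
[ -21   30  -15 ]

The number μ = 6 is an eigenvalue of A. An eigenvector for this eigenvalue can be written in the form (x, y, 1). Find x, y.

-1, 0

We need (A - 6I)v = 0.
A - 6I = [[14, -20, 14], [0, -12, 0], [-21, 30, -21]].
Row 1: (14)·x + (-20)·y + (14)·1 = 0
Row 2: (0)·x + (-12)·y + (0)·1 = 0
Row 3: (-21)·x + (30)·y + (-21)·1 = 0
Solving gives x = -1, y = 0.
Check: A·(-1, 0, 1) = (-6, 0, 6) = 6·(-1, 0, 1).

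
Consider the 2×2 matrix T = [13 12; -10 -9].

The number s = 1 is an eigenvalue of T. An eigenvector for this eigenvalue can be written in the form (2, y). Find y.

-2

We need (T - 1I)v = 0.
T - 1I = [[12, 12], [-10, -10]].
Row 1: (12)·2 + (12)·y = 0
Row 2: (-10)·2 + (-10)·y = 0
Solving gives y = -2.
Check: T·(2, -2) = (2, -2) = 1·(2, -2).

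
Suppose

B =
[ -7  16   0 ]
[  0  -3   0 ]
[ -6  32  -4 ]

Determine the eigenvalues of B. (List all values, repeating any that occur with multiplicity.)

Set up det(lambda·I - B) = 0.
Expanding the 3×3 determinant: p(lambda) = lambda^3 + 14·lambda^2 + 61·lambda + 84.
Since p(-4) = 0, lambda = -4 is a root.
Factor out (lambda + 4): p(lambda) = (lambda + 4)·(lambda^2 + 10·lambda + 21).
The quadratic factors as (lambda + 7)·(lambda + 3).
Eigenvalues: -7, -4, -3.

-7, -4, -3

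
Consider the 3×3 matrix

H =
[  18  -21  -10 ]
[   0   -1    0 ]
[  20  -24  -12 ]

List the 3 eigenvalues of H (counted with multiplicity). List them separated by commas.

-2, -1, 8

Compute the characteristic polynomial p(t) = det(tI - H).
Cofactor expansion gives p(t) = t^3 - 5t^2 - 22t - 16.
Try t = -1: p(-1) = 0, so -1 is a root.
Factor out (t + 1): p(t) = (t + 1)·(t^2 - 6t - 16).
The quadratic factors as (t + 2)·(t - 8).
Eigenvalues: -2, -1, 8.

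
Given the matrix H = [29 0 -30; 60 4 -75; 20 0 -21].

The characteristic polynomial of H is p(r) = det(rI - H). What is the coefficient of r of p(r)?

p(r) = r^3 - 12r^2 + 23r + 36.
The coefficient of r is 23.

23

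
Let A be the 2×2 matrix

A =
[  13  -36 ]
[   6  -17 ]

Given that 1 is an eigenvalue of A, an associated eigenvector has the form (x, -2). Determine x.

-6

We need (A - 1I)v = 0.
A - 1I = [[12, -36], [6, -18]].
Row 1: (12)·x + (-36)·-2 = 0
Row 2: (6)·x + (-18)·-2 = 0
Solving gives x = -6.
Check: A·(-6, -2) = (-6, -2) = 1·(-6, -2).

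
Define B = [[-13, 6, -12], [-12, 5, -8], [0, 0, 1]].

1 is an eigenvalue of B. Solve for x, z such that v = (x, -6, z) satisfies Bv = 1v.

0, -3

We need (B - 1I)v = 0.
B - 1I = [[-14, 6, -12], [-12, 4, -8], [0, 0, 0]].
Row 1: (-14)·x + (6)·-6 + (-12)·z = 0
Row 2: (-12)·x + (4)·-6 + (-8)·z = 0
Row 3: (0)·x + (0)·-6 + (0)·z = 0
Solving gives x = 0, z = -3.
Check: B·(0, -6, -3) = (0, -6, -3) = 1·(0, -6, -3).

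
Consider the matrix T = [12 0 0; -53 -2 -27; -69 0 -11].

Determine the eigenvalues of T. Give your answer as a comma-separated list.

Set up det(sI - T) = 0.
Expanding the 3×3 determinant: p(s) = s^3 + s^2 - 134s - 264.
Try s = -11: p(-11) = 0, so -11 is a root.
Factor out (s + 11): p(s) = (s + 11)·(s^2 - 10s - 24).
The quadratic factors as (s + 2)·(s - 12).
Eigenvalues: -11, -2, 12.

-11, -2, 12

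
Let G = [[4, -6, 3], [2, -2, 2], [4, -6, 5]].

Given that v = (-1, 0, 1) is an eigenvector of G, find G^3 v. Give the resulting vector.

First find the eigenvalue: Gv = (-1, 0, 1) = 1·(-1, 0, 1), so λ = 1.
Then G^3 v = λ^3·v = 1^3·(-1, 0, 1) = 1·(-1, 0, 1) = (-1, 0, 1).

(-1, 0, 1)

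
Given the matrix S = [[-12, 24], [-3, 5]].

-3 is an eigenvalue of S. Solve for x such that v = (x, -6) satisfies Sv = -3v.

We need (S + 3I)v = 0.
S + 3I = [[-9, 24], [-3, 8]].
Row 1: (-9)·x + (24)·-6 = 0
Row 2: (-3)·x + (8)·-6 = 0
Solving gives x = -16.
Check: S·(-16, -6) = (48, 18) = -3·(-16, -6).

-16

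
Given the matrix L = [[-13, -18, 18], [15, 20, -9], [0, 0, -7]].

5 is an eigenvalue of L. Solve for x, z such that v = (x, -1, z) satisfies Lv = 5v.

1, 0

We need (L - 5I)v = 0.
L - 5I = [[-18, -18, 18], [15, 15, -9], [0, 0, -12]].
Row 1: (-18)·x + (-18)·-1 + (18)·z = 0
Row 2: (15)·x + (15)·-1 + (-9)·z = 0
Row 3: (0)·x + (0)·-1 + (-12)·z = 0
Solving gives x = 1, z = 0.
Check: L·(1, -1, 0) = (5, -5, 0) = 5·(1, -1, 0).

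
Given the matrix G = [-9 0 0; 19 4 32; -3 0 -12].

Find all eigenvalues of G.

-12, -9, 4

The characteristic polynomial is p(λ) = det(λI - G).
Cofactor expansion gives p(λ) = λ^3 + 17λ^2 + 24λ - 432.
Since p(-9) = 0, λ = -9 is a root.
Dividing by (λ + 9) leaves λ^2 + 8λ - 48.
The quadratic factors as (λ + 12)·(λ - 4).
Eigenvalues: -12, -9, 4.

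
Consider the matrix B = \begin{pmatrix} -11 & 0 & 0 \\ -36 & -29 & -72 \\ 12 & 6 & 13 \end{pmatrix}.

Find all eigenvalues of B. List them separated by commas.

The characteristic polynomial is p(t) = det(tI - B).
Cofactor expansion gives p(t) = t^3 + 27t^2 + 231t + 605.
Rational-root test: t = -11 gives p(-11) = 0.
Factor out (t + 11): p(t) = (t + 11)·(t^2 + 16t + 55).
The quadratic factors as (t + 11)·(t + 5).
Eigenvalues: -11, -11, -5.

-11, -11, -5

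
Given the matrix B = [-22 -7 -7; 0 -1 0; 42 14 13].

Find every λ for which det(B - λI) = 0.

Compute the characteristic polynomial p(μ) = det(μI - B).
Cofactor expansion gives p(μ) = μ^3 + 10μ^2 + 17μ + 8.
Rational-root test: μ = -1 gives p(-1) = 0.
Factor out (μ + 1): p(μ) = (μ + 1)·(μ^2 + 9μ + 8).
The quadratic factors as (μ + 8)·(μ + 1).
Eigenvalues: -8, -1, -1.

-8, -1, -1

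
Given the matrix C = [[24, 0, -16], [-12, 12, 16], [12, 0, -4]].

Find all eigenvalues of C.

Compute the characteristic polynomial p(μ) = det(μI - C).
Cofactor expansion gives p(μ) = μ^3 - 32μ^2 + 336μ - 1152.
Try μ = 8: p(8) = 0, so 8 is a root.
Factor out (μ - 8): p(μ) = (μ - 8)·(μ^2 - 24μ + 144).
The quadratic factor is (μ - 12)^2.
Eigenvalues: 8, 12, 12.

8, 12, 12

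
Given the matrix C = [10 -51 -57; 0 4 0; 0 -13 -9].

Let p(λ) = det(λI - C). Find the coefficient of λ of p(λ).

-86

p(λ) = λ^3 - 5λ^2 - 86λ + 360.
The coefficient of λ is -86.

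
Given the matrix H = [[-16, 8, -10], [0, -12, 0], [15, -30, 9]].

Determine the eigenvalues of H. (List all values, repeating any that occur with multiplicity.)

Compute the characteristic polynomial p(λ) = det(λI - H).
Expanding the 3×3 determinant: p(λ) = λ^3 + 19λ^2 + 90λ + 72.
Try λ = -6: p(-6) = 0, so -6 is a root.
Dividing by (λ + 6) leaves λ^2 + 13λ + 12.
The quadratic factors as (λ + 12)·(λ + 1).
Eigenvalues: -12, -6, -1.

-12, -6, -1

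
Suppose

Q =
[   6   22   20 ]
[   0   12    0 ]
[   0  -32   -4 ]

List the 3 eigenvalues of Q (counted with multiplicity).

Set up det(tI - Q) = 0.
Expanding along the first row, p(t) = t^3 - 14t^2 + 288.
Since p(-4) = 0, t = -4 is a root.
Factor out (t + 4): p(t) = (t + 4)·(t^2 - 18t + 72).
The quadratic factors as (t - 6)·(t - 12).
Eigenvalues: -4, 6, 12.

-4, 6, 12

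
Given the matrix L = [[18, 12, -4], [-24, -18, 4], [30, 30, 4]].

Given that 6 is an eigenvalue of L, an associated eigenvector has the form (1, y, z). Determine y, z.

We need (L - 6I)v = 0.
L - 6I = [[12, 12, -4], [-24, -24, 4], [30, 30, -2]].
Row 1: (12)·1 + (12)·y + (-4)·z = 0
Row 2: (-24)·1 + (-24)·y + (4)·z = 0
Row 3: (30)·1 + (30)·y + (-2)·z = 0
Solving gives y = -1, z = 0.
Check: L·(1, -1, 0) = (6, -6, 0) = 6·(1, -1, 0).

-1, 0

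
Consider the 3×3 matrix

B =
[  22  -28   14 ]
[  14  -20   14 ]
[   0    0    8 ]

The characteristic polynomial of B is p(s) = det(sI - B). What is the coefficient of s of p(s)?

p(s) = s^3 - 10s^2 - 32s + 384.
The coefficient of s is -32.

-32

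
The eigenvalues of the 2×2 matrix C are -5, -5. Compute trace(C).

-10

trace(C) is the sum of the eigenvalues: (-5) + (-5) = -10.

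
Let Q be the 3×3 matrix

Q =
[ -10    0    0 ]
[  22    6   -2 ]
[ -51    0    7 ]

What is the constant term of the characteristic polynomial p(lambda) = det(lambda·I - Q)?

420

p(0) = det(0·I − Q) = det(−Q) = (−1)^3·det(Q).
det(Q) = -420, so p(0) = 420.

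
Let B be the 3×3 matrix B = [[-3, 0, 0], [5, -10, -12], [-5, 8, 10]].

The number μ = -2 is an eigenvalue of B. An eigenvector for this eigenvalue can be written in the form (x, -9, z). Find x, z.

0, 6

We need (B + 2I)v = 0.
B + 2I = [[-1, 0, 0], [5, -8, -12], [-5, 8, 12]].
Row 1: (-1)·x + (0)·-9 + (0)·z = 0
Row 2: (5)·x + (-8)·-9 + (-12)·z = 0
Row 3: (-5)·x + (8)·-9 + (12)·z = 0
Solving gives x = 0, z = 6.
Check: B·(0, -9, 6) = (0, 18, -12) = -2·(0, -9, 6).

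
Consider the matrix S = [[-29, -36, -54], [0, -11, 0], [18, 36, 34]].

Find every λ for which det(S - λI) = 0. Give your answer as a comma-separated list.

-11, -2, 7

Set up det(μI - S) = 0.
Cofactor expansion gives p(μ) = μ^3 + 6μ^2 - 69μ - 154.
Try μ = -2: p(-2) = 0, so -2 is a root.
Factor out (μ + 2): p(μ) = (μ + 2)·(μ^2 + 4μ - 77).
The quadratic factors as (μ + 11)·(μ - 7).
Eigenvalues: -11, -2, 7.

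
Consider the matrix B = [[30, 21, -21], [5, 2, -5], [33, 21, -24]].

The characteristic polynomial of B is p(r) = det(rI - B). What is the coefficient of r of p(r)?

p(r) = r^3 - 8r^2 - 15r + 54.
The coefficient of r is -15.

-15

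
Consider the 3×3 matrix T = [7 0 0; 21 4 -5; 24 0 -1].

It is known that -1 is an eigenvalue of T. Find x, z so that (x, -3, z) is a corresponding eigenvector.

We need (T + 1I)v = 0.
T + 1I = [[8, 0, 0], [21, 5, -5], [24, 0, 0]].
Row 1: (8)·x + (0)·-3 + (0)·z = 0
Row 2: (21)·x + (5)·-3 + (-5)·z = 0
Row 3: (24)·x + (0)·-3 + (0)·z = 0
Solving gives x = 0, z = -3.
Check: T·(0, -3, -3) = (0, 3, 3) = -1·(0, -3, -3).

0, -3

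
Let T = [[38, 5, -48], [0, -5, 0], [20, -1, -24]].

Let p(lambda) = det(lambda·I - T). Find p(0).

240

p(0) = det(0·I − T) = det(−T) = (−1)^3·det(T).
det(T) = -240, so p(0) = 240.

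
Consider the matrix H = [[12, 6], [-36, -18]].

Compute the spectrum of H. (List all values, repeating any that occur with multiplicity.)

-6, 0

det(H - tI) = (12 - t)(-18 - t) - (6)·(-36) = t^2 + 6t.
This factors as (t + 6)·t = 0.
Eigenvalues: -6, 0.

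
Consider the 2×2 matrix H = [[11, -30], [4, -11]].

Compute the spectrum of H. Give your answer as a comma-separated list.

det(H - sI) = (11 - s)(-11 - s) - (-30)·(4) = s^2 - 1.
This factors as (s + 1)·(s - 1) = 0.
Eigenvalues: -1, 1.

-1, 1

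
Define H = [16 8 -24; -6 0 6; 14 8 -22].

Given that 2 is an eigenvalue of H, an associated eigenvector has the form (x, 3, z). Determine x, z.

0, 1

We need (H - 2I)v = 0.
H - 2I = [[14, 8, -24], [-6, -2, 6], [14, 8, -24]].
Row 1: (14)·x + (8)·3 + (-24)·z = 0
Row 2: (-6)·x + (-2)·3 + (6)·z = 0
Row 3: (14)·x + (8)·3 + (-24)·z = 0
Solving gives x = 0, z = 1.
Check: H·(0, 3, 1) = (0, 6, 2) = 2·(0, 3, 1).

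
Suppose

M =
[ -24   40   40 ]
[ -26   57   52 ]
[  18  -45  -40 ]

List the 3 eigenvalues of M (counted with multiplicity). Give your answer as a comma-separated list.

-8, -4, 5

Set up det(μI - M) = 0.
Cofactor expansion gives p(μ) = μ^3 + 7μ^2 - 28μ - 160.
Since p(-8) = 0, μ = -8 is a root.
Factor out (μ + 8): p(μ) = (μ + 8)·(μ^2 - μ - 20).
The quadratic factors as (μ + 4)·(μ - 5).
Eigenvalues: -8, -4, 5.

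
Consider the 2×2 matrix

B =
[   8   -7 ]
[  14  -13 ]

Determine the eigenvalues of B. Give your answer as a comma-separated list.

-6, 1

det(B - tI) = (8 - t)(-13 - t) - (-7)·(14) = t^2 + 5t - 6.
This factors as (t + 6)·(t - 1) = 0.
Eigenvalues: -6, 1.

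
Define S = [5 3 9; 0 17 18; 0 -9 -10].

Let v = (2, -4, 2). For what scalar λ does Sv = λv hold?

Compute Sv: S·(2, -4, 2) = (16, -32, 16).
Since Sv = λv, compare component 1: 16 = λ·2, so λ = 8.

8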